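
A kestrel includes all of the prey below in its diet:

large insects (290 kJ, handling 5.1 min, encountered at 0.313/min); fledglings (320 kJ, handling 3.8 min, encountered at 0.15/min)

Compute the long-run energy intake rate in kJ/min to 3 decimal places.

43.827 kJ/min

R = (0.313×290 + 0.15×320) / (1 + 0.313×5.1 + 0.15×3.8) = 138.8/3.166 = 43.83 kJ/min.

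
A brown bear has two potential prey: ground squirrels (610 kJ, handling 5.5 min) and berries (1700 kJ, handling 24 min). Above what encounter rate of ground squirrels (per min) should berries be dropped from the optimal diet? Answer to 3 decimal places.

0.321 per min

Drop berries once their profitability E₂/h₂ falls below the rate achievable on ground squirrels alone: E₂/h₂ = λE₁/(1 + λh₁).
Solve for λ: λE₁h₂ = E₂(1 + λh₁) → λ(E₁h₂ − E₂h₁) = E₂ → λ = E₂/(E₁h₂ − E₂h₁).
λ = 1700/(610×24 − 1700×5.5) = 1700/5290 = 0.3214 per min.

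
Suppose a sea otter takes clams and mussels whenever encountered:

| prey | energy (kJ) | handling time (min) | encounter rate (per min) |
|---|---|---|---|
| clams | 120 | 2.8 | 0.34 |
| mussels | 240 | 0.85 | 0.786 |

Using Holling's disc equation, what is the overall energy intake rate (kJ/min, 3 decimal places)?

87.569 kJ/min

R = (0.34×120 + 0.786×240) / (1 + 0.34×2.8 + 0.786×0.85) = 229.4/2.62 = 87.57 kJ/min.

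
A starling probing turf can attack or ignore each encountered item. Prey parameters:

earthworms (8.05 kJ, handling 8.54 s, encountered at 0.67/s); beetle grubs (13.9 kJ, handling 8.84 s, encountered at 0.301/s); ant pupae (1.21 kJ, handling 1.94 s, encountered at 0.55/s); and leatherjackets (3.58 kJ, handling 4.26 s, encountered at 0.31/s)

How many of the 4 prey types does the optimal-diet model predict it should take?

1

Rank by E/h (kJ/s): beetle grubs 1.57, earthworms 0.943, leatherjackets 0.84, ant pupae 0.624. Include each in turn until the next type's E/h falls below the running intake rate.
Rate on top 1: 1.143. earthworms: 0.943 < 1.143 → exclude; stop.
Optimal diet: beetle grubs — 1 of 4 types.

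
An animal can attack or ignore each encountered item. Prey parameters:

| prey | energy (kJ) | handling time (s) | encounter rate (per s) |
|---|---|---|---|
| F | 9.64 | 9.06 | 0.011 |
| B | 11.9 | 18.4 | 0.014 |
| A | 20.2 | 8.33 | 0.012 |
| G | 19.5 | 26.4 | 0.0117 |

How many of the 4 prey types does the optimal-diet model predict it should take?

4

Rank by E/h (kJ/s): A 2.42, F 1.06, G 0.739, B 0.647. Include each in turn until the next type's E/h falls below the running intake rate.
Rate on top 1: 0.2204. F: 1.06 > 0.2204 → include.
Rate on top 2: 0.2905. G: 0.739 > 0.2905 → include.
Rate on top 3: 0.3822. B: 0.647 > 0.3822 → include.
Optimal diet: A, F, G, B — 4 of 4 types.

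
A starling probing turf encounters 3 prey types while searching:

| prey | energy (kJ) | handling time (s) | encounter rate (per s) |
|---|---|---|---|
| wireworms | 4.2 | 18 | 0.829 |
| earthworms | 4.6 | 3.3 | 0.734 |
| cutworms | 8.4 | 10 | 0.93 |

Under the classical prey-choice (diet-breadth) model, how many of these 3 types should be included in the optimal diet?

1

Rank by E/h (kJ/s): earthworms 1.39, cutworms 0.84, wireworms 0.233. Include each in turn until the next type's E/h falls below the running intake rate.
Rate on top 1: 0.9866. cutworms: 0.84 < 0.9866 → exclude; stop.
Optimal diet: earthworms — 1 of 3 types.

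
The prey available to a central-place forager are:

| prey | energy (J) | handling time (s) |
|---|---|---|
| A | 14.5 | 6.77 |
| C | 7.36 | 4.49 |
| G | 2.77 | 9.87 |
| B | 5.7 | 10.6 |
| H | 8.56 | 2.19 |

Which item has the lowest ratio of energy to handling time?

Profitability E/h (J/s): A = 14.5/6.77 = 2.14, C = 7.36/4.49 = 1.64, G = 2.77/9.87 = 0.281, B = 5.7/10.6 = 0.538, H = 8.56/2.19 = 3.91.
Ranked: H > A > C > B > G.

G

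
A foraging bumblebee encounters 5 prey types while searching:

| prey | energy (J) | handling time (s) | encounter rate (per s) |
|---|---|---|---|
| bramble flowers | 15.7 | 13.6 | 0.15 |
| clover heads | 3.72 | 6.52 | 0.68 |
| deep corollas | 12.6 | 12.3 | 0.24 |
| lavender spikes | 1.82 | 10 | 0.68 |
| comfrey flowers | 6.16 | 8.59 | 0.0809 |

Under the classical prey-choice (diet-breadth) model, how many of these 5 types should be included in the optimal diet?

2

Profitabilities (E/h, J/s): bramble flowers 1.15, deep corollas 1.02, comfrey flowers 0.717, clover heads 0.571, lavender spikes 0.182. Add prey in this order while the next type's profitability exceeds the intake rate on those already taken.
Rate on top 1: 0.7747. deep corollas: 1.02 > 0.7747 → include.
Rate on top 2: 0.8977. comfrey flowers: 0.717 < 0.8977 → exclude; stop.
Optimal diet: bramble flowers, deep corollas — 2 of 5 types.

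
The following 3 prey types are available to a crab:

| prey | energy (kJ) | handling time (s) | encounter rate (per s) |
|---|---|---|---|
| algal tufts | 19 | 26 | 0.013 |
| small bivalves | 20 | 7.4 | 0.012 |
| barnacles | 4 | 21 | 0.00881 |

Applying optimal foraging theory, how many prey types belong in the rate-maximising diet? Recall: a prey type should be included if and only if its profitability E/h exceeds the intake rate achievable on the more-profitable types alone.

2

E/h in descending order: small bivalves 2.7, algal tufts 0.731, barnacles 0.19 kJ/s. The optimal diet is the largest prefix of this list for which every included type satisfies E_i/h_i > R on the types above it.
Rate on top 1: 0.2204. algal tufts: 0.731 > 0.2204 → include.
Rate on top 2: 0.3413. barnacles: 0.19 < 0.3413 → exclude; stop.
Optimal diet: small bivalves, algal tufts — 2 of 3 types.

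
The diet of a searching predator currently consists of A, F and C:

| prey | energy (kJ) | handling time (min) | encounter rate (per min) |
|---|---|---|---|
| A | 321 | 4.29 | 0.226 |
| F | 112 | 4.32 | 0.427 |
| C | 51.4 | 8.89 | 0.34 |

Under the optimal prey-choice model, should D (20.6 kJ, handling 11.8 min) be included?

On A, F and C alone, R = ΣλE/(1+Σλh) = 137.8/6.837 = 20.16 kJ/min.
Profitability of D: 20.6/11.8 = 1.746 kJ/min.
Since 1.746 < R, time spent handling D is better spent searching.

No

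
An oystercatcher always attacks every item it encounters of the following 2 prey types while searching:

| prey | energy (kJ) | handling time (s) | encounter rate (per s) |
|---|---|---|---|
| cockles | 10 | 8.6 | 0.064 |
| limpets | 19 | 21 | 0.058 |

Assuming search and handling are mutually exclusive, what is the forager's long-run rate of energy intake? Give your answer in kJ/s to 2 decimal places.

Energy encountered per unit search time: 0.064×10 + 0.058×19 = 1.742 kJ/s.
Handling time per unit search time: 0.064×8.6 + 0.058×21 = 1.768.
Rate = 1.742/(1 + 1.768) = 0.6292 kJ/s.

0.63 kJ/s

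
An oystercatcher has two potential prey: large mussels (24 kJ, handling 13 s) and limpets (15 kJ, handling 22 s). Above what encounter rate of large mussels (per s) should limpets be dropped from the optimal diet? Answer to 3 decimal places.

0.045 per s

Drop limpets once their profitability E₂/h₂ falls below the rate achievable on large mussels alone: E₂/h₂ = λE₁/(1 + λh₁).
Solve for λ: λE₁h₂ = E₂(1 + λh₁) → λ(E₁h₂ − E₂h₁) = E₂ → λ = E₂/(E₁h₂ − E₂h₁).
λ = 15/(24×22 − 15×13) = 15/333 = 0.04505 per s.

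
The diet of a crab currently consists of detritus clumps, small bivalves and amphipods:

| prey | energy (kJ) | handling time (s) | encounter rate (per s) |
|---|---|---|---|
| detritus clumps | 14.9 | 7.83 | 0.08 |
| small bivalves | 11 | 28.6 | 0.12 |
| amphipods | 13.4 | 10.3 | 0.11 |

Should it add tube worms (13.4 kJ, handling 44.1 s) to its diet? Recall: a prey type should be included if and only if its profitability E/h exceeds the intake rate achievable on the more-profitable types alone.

Current rate: (0.08×14.9 + 0.12×11 + 0.11×13.4)/(1 + 0.08×7.83 + 0.12×28.6 + 0.11×10.3) = 0.6438 kJ/s.
Profitability of tube worms: 13.4/44.1 = 0.3039 kJ/s.
Since 0.3039 < R, time spent handling tube worms is better spent searching.

No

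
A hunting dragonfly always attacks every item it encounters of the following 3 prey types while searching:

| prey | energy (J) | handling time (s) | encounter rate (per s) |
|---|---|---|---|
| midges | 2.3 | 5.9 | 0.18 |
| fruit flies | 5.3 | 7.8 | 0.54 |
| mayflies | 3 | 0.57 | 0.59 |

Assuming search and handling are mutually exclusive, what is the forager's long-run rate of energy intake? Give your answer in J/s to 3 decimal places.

Energy encountered per unit search time: 0.18×2.3 + 0.54×5.3 + 0.59×3 = 5.046 J/s.
Handling time per unit search time: 0.18×5.9 + 0.54×7.8 + 0.59×0.57 = 5.61.
Rate = 5.046/(1 + 5.61) = 0.7634 J/s.

0.763 J/s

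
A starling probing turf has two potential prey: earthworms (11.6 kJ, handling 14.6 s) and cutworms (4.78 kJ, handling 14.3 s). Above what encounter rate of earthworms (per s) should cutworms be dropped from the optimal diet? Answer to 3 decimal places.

0.050 per s

At the threshold, the rate on earthworms alone equals the profitability of cutworms: λ·11.6/(1 + λ·14.6) = 4.78/14.3 = 0.3343.
Rearranging, λ(11.6 − 0.3343×14.6) = 0.3343, so λ = 0.3343/6.72 = 0.04974 per s.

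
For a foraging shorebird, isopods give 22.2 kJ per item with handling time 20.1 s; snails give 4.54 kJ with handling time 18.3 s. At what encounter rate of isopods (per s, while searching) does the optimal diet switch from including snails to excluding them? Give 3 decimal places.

At the threshold, the rate on isopods alone equals the profitability of snails: λ·22.2/(1 + λ·20.1) = 4.54/18.3 = 0.2481.
Rearranging, λ(22.2 − 0.2481×20.1) = 0.2481, so λ = 0.2481/17.21 = 0.01441 per s.

0.014 per s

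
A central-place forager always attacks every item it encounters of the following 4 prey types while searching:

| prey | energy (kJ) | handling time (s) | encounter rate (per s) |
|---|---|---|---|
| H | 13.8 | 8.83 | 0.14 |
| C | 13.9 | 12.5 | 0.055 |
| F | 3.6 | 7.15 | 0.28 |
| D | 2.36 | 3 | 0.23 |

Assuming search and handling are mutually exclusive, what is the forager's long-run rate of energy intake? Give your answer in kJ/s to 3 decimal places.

Energy encountered per unit search time: 0.14×13.8 + 0.055×13.9 + 0.28×3.6 + 0.23×2.36 = 4.247 kJ/s.
Handling time per unit search time: 0.14×8.83 + 0.055×12.5 + 0.28×7.15 + 0.23×3 = 4.616.
Rate = 4.247/(1 + 4.616) = 0.7563 kJ/s.

0.756 kJ/s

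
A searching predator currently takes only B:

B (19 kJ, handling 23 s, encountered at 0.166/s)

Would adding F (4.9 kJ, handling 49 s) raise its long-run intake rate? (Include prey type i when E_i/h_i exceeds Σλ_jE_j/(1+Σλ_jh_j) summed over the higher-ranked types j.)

No

On B alone, R = ΣλE/(1+Σλh) = 3.154/4.818 = 0.6546 kJ/s.
Profitability of F: 4.9/49 = 0.1 kJ/s.
Since 0.1 < R, time spent handling F is better spent searching.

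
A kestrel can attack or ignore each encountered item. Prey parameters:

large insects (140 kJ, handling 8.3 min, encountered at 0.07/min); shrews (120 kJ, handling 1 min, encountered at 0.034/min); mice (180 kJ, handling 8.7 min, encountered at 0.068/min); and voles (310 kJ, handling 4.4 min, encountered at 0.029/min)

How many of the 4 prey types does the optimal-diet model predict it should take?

Rank by E/h (kJ/min): shrews 120, voles 70.5, mice 20.7, large insects 16.9. Include each in turn until the next type's E/h falls below the running intake rate.
Rate on top 1: 3.946. voles: 70.5 > 3.946 → include.
Rate on top 2: 11.25. mice: 20.7 > 11.25 → include.
Rate on top 3: 14.44. large insects: 16.9 > 14.44 → include.
Optimal diet: shrews, voles, mice, large insects — 4 of 4 types.

4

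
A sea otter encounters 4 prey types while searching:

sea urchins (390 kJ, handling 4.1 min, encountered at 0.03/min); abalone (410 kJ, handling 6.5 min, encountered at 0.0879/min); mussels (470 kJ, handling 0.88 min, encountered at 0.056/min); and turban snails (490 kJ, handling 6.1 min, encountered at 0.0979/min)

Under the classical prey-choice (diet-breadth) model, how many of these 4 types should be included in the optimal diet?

Profitabilities (E/h, kJ/min): mussels 534, sea urchins 95.1, turban snails 80.3, abalone 63.1. Add prey in this order while the next type's profitability exceeds the intake rate on those already taken.
Rate on top 1: 25.08. sea urchins: 95.1 > 25.08 → include.
Rate on top 2: 32.43. turban snails: 80.3 > 32.43 → include.
Rate on top 3: 48.6. abalone: 63.1 > 48.6 → include.
Optimal diet: mussels, sea urchins, turban snails, abalone — 4 of 4 types.

4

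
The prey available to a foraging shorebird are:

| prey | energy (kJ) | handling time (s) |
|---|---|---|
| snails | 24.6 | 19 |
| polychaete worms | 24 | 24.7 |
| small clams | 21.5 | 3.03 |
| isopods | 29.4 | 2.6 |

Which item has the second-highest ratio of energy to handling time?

small clams

Profitability E/h (kJ/s): snails = 24.6/19 = 1.29, polychaete worms = 24/24.7 = 0.972, small clams = 21.5/3.03 = 7.1, isopods = 29.4/2.6 = 11.3.
Ranked: isopods > small clams > snails > polychaete worms.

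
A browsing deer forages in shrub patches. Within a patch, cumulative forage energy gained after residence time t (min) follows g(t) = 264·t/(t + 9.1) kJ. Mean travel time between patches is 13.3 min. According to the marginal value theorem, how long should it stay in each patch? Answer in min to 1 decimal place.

11.0 min

By the marginal value theorem, leave when the instantaneous gain rate g'(t) equals the habitat-wide average g(t)/(T + t).
g'(t) = 264·9.1/(t + 9.1)². Setting 264·9.1/(t+9.1)² = 264t/[(t+9.1)(13.3+t)] gives 9.1(13.3+t) = t(t+9.1), so t² = 9.1×13.3 = 121.
t* = √121 = 11 min.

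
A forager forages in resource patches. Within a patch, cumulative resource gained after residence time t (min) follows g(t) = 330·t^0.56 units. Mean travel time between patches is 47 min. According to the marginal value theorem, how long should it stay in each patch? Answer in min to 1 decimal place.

59.8 min

Optimal t* satisfies g'(t*) = g(t*)/(T + t*).
g'(t) = 0.56·330·t^-0.44. Setting 0.56·330·t^-0.44 = 330·t^0.56/(47+t) gives 0.56(47+t) = t, so 0.44·t = 0.56×47.
t* = 0.56×47/0.44 = 59.82 min.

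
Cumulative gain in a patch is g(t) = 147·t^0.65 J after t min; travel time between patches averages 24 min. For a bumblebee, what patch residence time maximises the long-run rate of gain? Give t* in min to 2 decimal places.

44.57 min

Optimal t* satisfies g'(t*) = g(t*)/(T + t*).
g'(t) = 0.65·147·t^-0.35. Setting 0.65·147·t^-0.35 = 147·t^0.65/(24+t) gives 0.65(24+t) = t, so 0.35·t = 0.65×24.
t* = 0.65×24/0.35 = 44.57 min.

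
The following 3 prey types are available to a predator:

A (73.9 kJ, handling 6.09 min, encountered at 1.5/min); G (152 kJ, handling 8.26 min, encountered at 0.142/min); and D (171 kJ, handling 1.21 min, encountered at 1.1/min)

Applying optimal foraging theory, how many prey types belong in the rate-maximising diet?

E/h in descending order: D 141, G 18.4, A 12.1 kJ/min. The optimal diet is the largest prefix of this list for which every included type satisfies E_i/h_i > R on the types above it.
Rate on top 1: 80.69. G: 18.4 < 80.69 → exclude; stop.
Optimal diet: D — 1 of 3 types.

1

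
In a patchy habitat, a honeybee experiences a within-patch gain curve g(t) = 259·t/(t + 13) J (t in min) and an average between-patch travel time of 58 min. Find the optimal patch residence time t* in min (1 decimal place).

Optimal t* satisfies g'(t*) = g(t*)/(T + t*).
g'(t) = 259·13/(t + 13)². Setting 259·13/(t+13)² = 259t/[(t+13)(58+t)] gives 13(58+t) = t(t+13), so t² = 13×58 = 754.
t* = √754 = 27.46 min.

27.5 min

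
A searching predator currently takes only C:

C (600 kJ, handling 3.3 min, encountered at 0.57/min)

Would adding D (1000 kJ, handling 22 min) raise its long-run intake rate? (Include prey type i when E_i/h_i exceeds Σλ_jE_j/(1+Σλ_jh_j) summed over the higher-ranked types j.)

Intake rate on the current diet: R = (0.57×600) / (1 + 0.57×3.3) = 342/2.881 = 118.7 kJ/min.
D: E/h = 1000/22 = 45.45 kJ/min.
Since 45.45 < R, time spent handling D is better spent searching.

No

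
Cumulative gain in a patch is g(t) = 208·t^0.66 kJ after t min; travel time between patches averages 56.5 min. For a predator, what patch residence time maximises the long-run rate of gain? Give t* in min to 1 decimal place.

109.7 min

Maximise g(t)/(T+t): set derivative to zero → g'(t)(T+t) = g(t).
g'(t) = 0.66·208·t^-0.34. Setting 0.66·208·t^-0.34 = 208·t^0.66/(56.5+t) gives 0.66(56.5+t) = t, so 0.34·t = 0.66×56.5.
t* = 0.66×56.5/0.34 = 109.7 min.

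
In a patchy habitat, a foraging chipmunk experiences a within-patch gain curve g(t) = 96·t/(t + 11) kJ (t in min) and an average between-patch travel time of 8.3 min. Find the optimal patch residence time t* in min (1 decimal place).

By the marginal value theorem, leave when the instantaneous gain rate g'(t) equals the habitat-wide average g(t)/(T + t).
g'(t) = 96·11/(t + 11)². Setting 96·11/(t+11)² = 96t/[(t+11)(8.3+t)] gives 11(8.3+t) = t(t+11), so t² = 11×8.3 = 91.3.
t* = √91.3 = 9.555 min.

9.6 min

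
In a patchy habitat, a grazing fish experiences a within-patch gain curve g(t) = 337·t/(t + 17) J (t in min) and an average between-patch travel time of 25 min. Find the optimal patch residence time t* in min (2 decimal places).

20.62 min

By the marginal value theorem, leave when the instantaneous gain rate g'(t) equals the habitat-wide average g(t)/(T + t).
g'(t) = 337·17/(t + 17)². Setting 337·17/(t+17)² = 337t/[(t+17)(25+t)] gives 17(25+t) = t(t+17), so t² = 17×25 = 425.
t* = √425 = 20.62 min.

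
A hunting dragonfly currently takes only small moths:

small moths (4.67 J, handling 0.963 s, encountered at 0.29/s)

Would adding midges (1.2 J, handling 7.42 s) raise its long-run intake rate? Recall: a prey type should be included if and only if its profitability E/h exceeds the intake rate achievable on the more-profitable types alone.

No

On small moths alone, R = ΣλE/(1+Σλh) = 1.354/1.279 = 1.059 J/s.
midges: E/h = 1.2/7.42 = 0.1617 J/s.
0.1617 < 1.059, so adding midges would lower the average — exclude it.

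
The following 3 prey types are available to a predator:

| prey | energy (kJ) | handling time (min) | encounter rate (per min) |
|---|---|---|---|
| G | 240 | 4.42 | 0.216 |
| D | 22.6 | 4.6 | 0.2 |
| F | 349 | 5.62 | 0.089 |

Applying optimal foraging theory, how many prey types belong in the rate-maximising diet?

Profitabilities (E/h, kJ/min): F 62.1, G 54.3, D 4.91. Add prey in this order while the next type's profitability exceeds the intake rate on those already taken.
Rate on top 1: 20.7. G: 54.3 > 20.7 → include.
Rate on top 2: 33.77. D: 4.91 < 33.77 → exclude; stop.
Optimal diet: F, G — 2 of 3 types.

2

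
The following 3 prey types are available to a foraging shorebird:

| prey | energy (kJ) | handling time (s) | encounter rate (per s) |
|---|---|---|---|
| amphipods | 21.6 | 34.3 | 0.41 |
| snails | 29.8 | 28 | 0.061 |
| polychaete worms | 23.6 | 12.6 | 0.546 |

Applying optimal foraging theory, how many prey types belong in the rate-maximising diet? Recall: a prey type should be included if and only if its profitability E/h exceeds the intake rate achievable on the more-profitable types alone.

1

Rank by E/h (kJ/s): polychaete worms 1.87, snails 1.06, amphipods 0.63. Include each in turn until the next type's E/h falls below the running intake rate.
Rate on top 1: 1.635. snails: 1.06 < 1.635 → exclude; stop.
Optimal diet: polychaete worms — 1 of 3 types.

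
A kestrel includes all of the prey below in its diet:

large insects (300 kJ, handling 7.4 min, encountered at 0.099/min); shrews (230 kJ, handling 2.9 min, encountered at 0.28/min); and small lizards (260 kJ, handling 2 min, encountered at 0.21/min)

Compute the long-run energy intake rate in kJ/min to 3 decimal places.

Energy encountered per unit search time: 0.099×300 + 0.28×230 + 0.21×260 = 148.7 kJ/min.
Handling time per unit search time: 0.099×7.4 + 0.28×2.9 + 0.21×2 = 1.965.
Rate = 148.7/(1 + 1.965) = 50.16 kJ/min.

50.159 kJ/min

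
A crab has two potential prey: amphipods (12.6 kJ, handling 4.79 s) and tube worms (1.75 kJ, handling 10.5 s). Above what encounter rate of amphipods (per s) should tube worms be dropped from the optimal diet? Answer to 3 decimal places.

Drop tube worms once their profitability E₂/h₂ falls below the rate achievable on amphipods alone: E₂/h₂ = λE₁/(1 + λh₁).
Solve for λ: λE₁h₂ = E₂(1 + λh₁) → λ(E₁h₂ − E₂h₁) = E₂ → λ = E₂/(E₁h₂ − E₂h₁).
λ = 1.75/(12.6×10.5 − 1.75×4.79) = 1.75/123.9 = 0.01412 per s.

0.014 per s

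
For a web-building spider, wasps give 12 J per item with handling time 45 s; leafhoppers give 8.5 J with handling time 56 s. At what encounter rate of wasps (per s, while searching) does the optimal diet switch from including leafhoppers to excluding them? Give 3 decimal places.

0.029 per s

Drop leafhoppers once their profitability E₂/h₂ falls below the rate achievable on wasps alone: E₂/h₂ = λE₁/(1 + λh₁).
Solve for λ: λE₁h₂ = E₂(1 + λh₁) → λ(E₁h₂ − E₂h₁) = E₂ → λ = E₂/(E₁h₂ − E₂h₁).
λ = 8.5/(12×56 − 8.5×45) = 8.5/289.5 = 0.02936 per s.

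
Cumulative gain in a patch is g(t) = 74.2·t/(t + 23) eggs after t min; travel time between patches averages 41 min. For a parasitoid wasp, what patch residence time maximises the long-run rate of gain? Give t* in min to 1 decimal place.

By the marginal value theorem, leave when the instantaneous gain rate g'(t) equals the habitat-wide average g(t)/(T + t).
g'(t) = 74.2·23/(t + 23)². Setting 74.2·23/(t+23)² = 74.2t/[(t+23)(41+t)] gives 23(41+t) = t(t+23), so t² = 23×41 = 943.
t* = √943 = 30.71 min.

30.7 min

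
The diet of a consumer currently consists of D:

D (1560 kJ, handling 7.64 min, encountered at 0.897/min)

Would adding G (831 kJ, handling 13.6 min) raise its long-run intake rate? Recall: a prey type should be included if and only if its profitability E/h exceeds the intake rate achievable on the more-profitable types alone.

On D alone, R = ΣλE/(1+Σλh) = 1399/7.853 = 178.2 kJ/min.
G: E/h = 831/13.6 = 61.1 kJ/min.
Since 61.1 < R, time spent handling G is better spent searching.

No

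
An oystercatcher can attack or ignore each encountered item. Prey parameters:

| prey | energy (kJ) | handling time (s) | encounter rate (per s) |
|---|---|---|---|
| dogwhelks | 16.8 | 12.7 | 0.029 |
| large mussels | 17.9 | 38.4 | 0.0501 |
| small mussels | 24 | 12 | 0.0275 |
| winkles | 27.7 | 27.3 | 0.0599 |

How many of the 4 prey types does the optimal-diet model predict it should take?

3

Rank by E/h (kJ/s): small mussels 2, dogwhelks 1.32, winkles 1.01, large mussels 0.466. Include each in turn until the next type's E/h falls below the running intake rate.
Rate on top 1: 0.4962. dogwhelks: 1.32 > 0.4962 → include.
Rate on top 2: 0.6755. winkles: 1.01 > 0.6755 → include.
Rate on top 3: 0.8419. large mussels: 0.466 < 0.8419 → exclude; stop.
Optimal diet: small mussels, dogwhelks, winkles — 3 of 4 types.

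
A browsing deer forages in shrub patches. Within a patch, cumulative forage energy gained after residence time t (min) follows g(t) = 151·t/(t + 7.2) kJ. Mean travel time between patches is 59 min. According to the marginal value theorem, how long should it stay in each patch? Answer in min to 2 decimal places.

Maximise g(t)/(T+t): set derivative to zero → g'(t)(T+t) = g(t).
g'(t) = 151·7.2/(t + 7.2)². Setting 151·7.2/(t+7.2)² = 151t/[(t+7.2)(59+t)] gives 7.2(59+t) = t(t+7.2), so t² = 7.2×59 = 424.8.
t* = √424.8 = 20.61 min.

20.61 min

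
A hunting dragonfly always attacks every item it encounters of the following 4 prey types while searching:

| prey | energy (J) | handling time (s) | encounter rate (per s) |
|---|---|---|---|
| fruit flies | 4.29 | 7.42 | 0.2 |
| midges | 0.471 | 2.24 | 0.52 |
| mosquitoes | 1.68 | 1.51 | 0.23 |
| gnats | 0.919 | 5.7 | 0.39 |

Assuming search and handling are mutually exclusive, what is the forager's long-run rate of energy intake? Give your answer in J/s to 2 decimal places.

0.30 J/s

R = (0.2×4.29 + 0.52×0.471 + 0.23×1.68 + 0.39×0.919) / (1 + 0.2×7.42 + 0.52×2.24 + 0.23×1.51 + 0.39×5.7) = 1.848/6.219 = 0.2971 J/s.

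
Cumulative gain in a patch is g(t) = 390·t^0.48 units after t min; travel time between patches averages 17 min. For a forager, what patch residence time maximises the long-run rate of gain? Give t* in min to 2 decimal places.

15.69 min

Optimal t* satisfies g'(t*) = g(t*)/(T + t*).
g'(t) = 0.48·390·t^-0.52. Setting 0.48·390·t^-0.52 = 390·t^0.48/(17+t) gives 0.48(17+t) = t, so 0.52·t = 0.48×17.
t* = 0.48×17/0.52 = 15.69 min.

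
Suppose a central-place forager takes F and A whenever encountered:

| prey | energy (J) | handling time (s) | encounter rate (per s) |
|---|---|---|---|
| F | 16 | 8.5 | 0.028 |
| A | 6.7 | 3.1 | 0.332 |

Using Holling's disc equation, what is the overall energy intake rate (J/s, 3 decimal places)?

1.179 J/s

Energy encountered per unit search time: 0.028×16 + 0.332×6.7 = 2.672 J/s.
Handling time per unit search time: 0.028×8.5 + 0.332×3.1 = 1.267.
Rate = 2.672/(1 + 1.267) = 1.179 J/s.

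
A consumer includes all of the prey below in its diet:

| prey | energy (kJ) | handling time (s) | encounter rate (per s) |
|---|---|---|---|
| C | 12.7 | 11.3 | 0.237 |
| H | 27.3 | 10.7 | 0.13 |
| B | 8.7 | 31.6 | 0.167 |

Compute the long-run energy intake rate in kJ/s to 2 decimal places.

0.77 kJ/s

R = Σλ_iE_i / (1 + Σλ_ih_i)
Numerator: 0.237×12.7 + 0.13×27.3 + 0.167×8.7 = 8.012
Denominator: 1 + 0.237×11.3 + 0.13×10.7 + 0.167×31.6 = 10.35
R = 8.012/10.35 = 0.7744 kJ/s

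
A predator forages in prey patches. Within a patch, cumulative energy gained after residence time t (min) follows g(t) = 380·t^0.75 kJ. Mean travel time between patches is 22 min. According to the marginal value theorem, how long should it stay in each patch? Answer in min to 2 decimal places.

Optimal t* satisfies g'(t*) = g(t*)/(T + t*).
g'(t) = 0.75·380·t^-0.25. Setting 0.75·380·t^-0.25 = 380·t^0.75/(22+t) gives 0.75(22+t) = t, so 0.25·t = 0.75×22.
t* = 0.75×22/0.25 = 66 min.

66.00 min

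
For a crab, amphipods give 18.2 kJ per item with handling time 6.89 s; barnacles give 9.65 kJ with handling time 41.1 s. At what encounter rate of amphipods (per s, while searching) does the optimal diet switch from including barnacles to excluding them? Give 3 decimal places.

The zero-one rule: include barnacles iff E₂/h₂ > λE₁/(1+λh₁). Equality gives the switch point.
λE₁h₂ = E₂ + λE₂h₁ ⇒ λ = E₂/(E₁h₂ − E₂h₁) = 9.65/(748 − 66.49) = 0.01416 per s.

0.014 per s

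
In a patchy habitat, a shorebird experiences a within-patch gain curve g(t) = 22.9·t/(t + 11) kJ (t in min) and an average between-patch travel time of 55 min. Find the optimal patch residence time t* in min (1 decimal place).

By the marginal value theorem, leave when the instantaneous gain rate g'(t) equals the habitat-wide average g(t)/(T + t).
g'(t) = 22.9·11/(t + 11)². Setting 22.9·11/(t+11)² = 22.9t/[(t+11)(55+t)] gives 11(55+t) = t(t+11), so t² = 11×55 = 605.
t* = √605 = 24.6 min.

24.6 min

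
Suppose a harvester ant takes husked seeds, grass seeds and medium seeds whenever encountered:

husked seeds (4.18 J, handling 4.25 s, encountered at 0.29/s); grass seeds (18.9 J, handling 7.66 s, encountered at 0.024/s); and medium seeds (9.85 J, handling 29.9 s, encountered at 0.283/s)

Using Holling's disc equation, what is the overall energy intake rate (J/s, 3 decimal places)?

R = (0.29×4.18 + 0.024×18.9 + 0.283×9.85) / (1 + 0.29×4.25 + 0.024×7.66 + 0.283×29.9) = 4.453/10.88 = 0.4094 J/s.

0.409 J/s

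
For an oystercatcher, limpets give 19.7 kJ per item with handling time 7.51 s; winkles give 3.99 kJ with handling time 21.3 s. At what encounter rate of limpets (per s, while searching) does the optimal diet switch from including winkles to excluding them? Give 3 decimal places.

0.010 per s

The zero-one rule: include winkles iff E₂/h₂ > λE₁/(1+λh₁). Equality gives the switch point.
λE₁h₂ = E₂ + λE₂h₁ ⇒ λ = E₂/(E₁h₂ − E₂h₁) = 3.99/(419.6 − 29.96) = 0.01024 per s.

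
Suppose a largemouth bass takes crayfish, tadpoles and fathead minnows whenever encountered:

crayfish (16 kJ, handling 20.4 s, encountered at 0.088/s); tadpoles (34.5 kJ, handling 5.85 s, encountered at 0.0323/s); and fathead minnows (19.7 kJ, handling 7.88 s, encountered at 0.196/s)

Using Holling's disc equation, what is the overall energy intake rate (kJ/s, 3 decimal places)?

1.410 kJ/s

Energy encountered per unit search time: 0.088×16 + 0.0323×34.5 + 0.196×19.7 = 6.384 kJ/s.
Handling time per unit search time: 0.088×20.4 + 0.0323×5.85 + 0.196×7.88 = 3.529.
Rate = 6.384/(1 + 3.529) = 1.41 kJ/s.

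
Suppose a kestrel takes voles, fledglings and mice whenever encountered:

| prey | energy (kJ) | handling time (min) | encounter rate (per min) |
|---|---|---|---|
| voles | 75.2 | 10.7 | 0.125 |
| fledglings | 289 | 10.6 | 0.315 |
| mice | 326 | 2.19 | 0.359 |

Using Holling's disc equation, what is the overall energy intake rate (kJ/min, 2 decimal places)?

33.65 kJ/min

R = (0.125×75.2 + 0.315×289 + 0.359×326) / (1 + 0.125×10.7 + 0.315×10.6 + 0.359×2.19) = 217.5/6.463 = 33.65 kJ/min.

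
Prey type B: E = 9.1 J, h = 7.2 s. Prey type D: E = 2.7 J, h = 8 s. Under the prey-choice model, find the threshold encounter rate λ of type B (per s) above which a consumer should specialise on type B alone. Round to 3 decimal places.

The zero-one rule: include type D iff E₂/h₂ > λE₁/(1+λh₁). Equality gives the switch point.
λE₁h₂ = E₂ + λE₂h₁ ⇒ λ = E₂/(E₁h₂ − E₂h₁) = 2.7/(72.8 − 19.44) = 0.0506 per s.

0.051 per s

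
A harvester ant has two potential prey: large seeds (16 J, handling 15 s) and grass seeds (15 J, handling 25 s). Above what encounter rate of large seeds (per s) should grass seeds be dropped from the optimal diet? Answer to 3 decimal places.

Drop grass seeds once their profitability E₂/h₂ falls below the rate achievable on large seeds alone: E₂/h₂ = λE₁/(1 + λh₁).
Solve for λ: λE₁h₂ = E₂(1 + λh₁) → λ(E₁h₂ − E₂h₁) = E₂ → λ = E₂/(E₁h₂ − E₂h₁).
λ = 15/(16×25 − 15×15) = 15/175 = 0.08571 per s.

0.086 per s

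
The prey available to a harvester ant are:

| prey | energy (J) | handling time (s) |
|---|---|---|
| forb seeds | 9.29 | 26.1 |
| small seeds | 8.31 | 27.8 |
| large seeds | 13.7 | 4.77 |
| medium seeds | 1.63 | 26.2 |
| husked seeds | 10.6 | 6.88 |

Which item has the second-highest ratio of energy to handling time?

Profitability E/h (J/s): forb seeds = 9.29/26.1 = 0.356, small seeds = 8.31/27.8 = 0.299, large seeds = 13.7/4.77 = 2.87, medium seeds = 1.63/26.2 = 0.0622, husked seeds = 10.6/6.88 = 1.54.
Ranked: large seeds > husked seeds > forb seeds > small seeds > medium seeds.

husked seeds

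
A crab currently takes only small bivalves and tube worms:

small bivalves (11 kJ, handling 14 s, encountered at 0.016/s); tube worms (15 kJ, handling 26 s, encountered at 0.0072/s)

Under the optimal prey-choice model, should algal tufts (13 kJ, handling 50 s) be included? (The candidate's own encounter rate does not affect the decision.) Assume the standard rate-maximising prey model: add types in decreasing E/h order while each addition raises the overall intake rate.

Intake rate on the current diet: R = (0.016×11 + 0.0072×15) / (1 + 0.016×14 + 0.0072×26) = 0.284/1.411 = 0.2012 kJ/s.
algal tufts: E/h = 13/50 = 0.26 kJ/s.
0.26 > 0.2012, so adding algal tufts raises the average — include it.

Yes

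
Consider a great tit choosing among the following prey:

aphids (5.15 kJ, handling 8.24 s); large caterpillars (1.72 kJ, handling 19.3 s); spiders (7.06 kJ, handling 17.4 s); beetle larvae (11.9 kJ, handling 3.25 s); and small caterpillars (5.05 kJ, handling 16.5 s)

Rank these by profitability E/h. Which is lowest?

large caterpillars

In descending order of E/h:
beetle larvae: 11.9/3.25 = 3.66 kJ/s
aphids: 5.15/8.24 = 0.625 kJ/s
spiders: 7.06/17.4 = 0.406 kJ/s
small caterpillars: 5.05/16.5 = 0.306 kJ/s
large caterpillars: 1.72/19.3 = 0.0891 kJ/s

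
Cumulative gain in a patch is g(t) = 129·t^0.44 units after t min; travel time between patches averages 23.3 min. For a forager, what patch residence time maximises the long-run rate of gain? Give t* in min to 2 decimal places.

Maximise g(t)/(T+t): set derivative to zero → g'(t)(T+t) = g(t).
g'(t) = 0.44·129·t^-0.56. Setting 0.44·129·t^-0.56 = 129·t^0.44/(23.3+t) gives 0.44(23.3+t) = t, so 0.56·t = 0.44×23.3.
t* = 0.44×23.3/0.56 = 18.31 min.

18.31 min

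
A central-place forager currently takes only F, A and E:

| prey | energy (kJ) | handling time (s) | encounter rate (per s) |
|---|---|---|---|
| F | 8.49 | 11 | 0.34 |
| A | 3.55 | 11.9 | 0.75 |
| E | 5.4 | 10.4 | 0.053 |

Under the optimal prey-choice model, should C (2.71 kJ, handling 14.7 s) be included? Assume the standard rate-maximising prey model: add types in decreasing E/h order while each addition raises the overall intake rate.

Current rate: (0.34×8.49 + 0.75×3.55 + 0.053×5.4)/(1 + 0.34×11 + 0.75×11.9 + 0.053×10.4) = 0.4105 kJ/s.
C: E/h = 2.71/14.7 = 0.1844 kJ/s.
Since 0.1844 < R, time spent handling C is better spent searching.

No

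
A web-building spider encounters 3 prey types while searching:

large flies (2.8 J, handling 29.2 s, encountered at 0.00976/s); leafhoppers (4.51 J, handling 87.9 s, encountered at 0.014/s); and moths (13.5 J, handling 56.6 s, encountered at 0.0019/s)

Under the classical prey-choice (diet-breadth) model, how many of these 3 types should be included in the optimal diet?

3

Rank by E/h (J/s): moths 0.239, large flies 0.0959, leafhoppers 0.0513. Include each in turn until the next type's E/h falls below the running intake rate.
Rate on top 1: 0.02316. large flies: 0.0959 > 0.02316 → include.
Rate on top 2: 0.03804. leafhoppers: 0.0513 > 0.03804 → include.
Optimal diet: moths, large flies, leafhoppers — 3 of 3 types.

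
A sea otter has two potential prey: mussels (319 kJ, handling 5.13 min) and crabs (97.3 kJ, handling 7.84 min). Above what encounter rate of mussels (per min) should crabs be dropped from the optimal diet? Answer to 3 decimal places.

Drop crabs once their profitability E₂/h₂ falls below the rate achievable on mussels alone: E₂/h₂ = λE₁/(1 + λh₁).
Solve for λ: λE₁h₂ = E₂(1 + λh₁) → λ(E₁h₂ − E₂h₁) = E₂ → λ = E₂/(E₁h₂ − E₂h₁).
λ = 97.3/(319×7.84 − 97.3×5.13) = 97.3/2002 = 0.04861 per min.

0.049 per min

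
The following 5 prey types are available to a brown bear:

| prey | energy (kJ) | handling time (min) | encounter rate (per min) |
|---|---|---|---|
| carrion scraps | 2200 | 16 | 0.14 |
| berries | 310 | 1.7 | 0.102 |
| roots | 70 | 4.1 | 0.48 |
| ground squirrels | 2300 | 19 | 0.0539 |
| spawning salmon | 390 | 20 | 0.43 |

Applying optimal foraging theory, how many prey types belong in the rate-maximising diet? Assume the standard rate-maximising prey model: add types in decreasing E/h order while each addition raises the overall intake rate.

Rank by E/h (kJ/min): berries 182, carrion scraps 138, ground squirrels 121, spawning salmon 19.5, roots 17.1. Include each in turn until the next type's E/h falls below the running intake rate.
Rate on top 1: 26.95. carrion scraps: 138 > 26.95 → include.
Rate on top 2: 99.5. ground squirrels: 121 > 99.5 → include.
Rate on top 3: 104.5. spawning salmon: 19.5 < 104.5 → exclude; stop.
Optimal diet: berries, carrion scraps, ground squirrels — 3 of 5 types.

3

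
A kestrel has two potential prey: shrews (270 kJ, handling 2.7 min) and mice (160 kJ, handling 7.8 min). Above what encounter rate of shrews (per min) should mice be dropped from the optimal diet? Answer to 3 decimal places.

Drop mice once their profitability E₂/h₂ falls below the rate achievable on shrews alone: E₂/h₂ = λE₁/(1 + λh₁).
Solve for λ: λE₁h₂ = E₂(1 + λh₁) → λ(E₁h₂ − E₂h₁) = E₂ → λ = E₂/(E₁h₂ − E₂h₁).
λ = 160/(270×7.8 − 160×2.7) = 160/1674 = 0.09558 per min.

0.096 per min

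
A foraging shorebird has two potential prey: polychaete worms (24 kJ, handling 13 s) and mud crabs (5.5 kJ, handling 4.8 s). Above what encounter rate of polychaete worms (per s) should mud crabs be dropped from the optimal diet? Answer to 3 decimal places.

0.126 per s

The zero-one rule: include mud crabs iff E₂/h₂ > λE₁/(1+λh₁). Equality gives the switch point.
λE₁h₂ = E₂ + λE₂h₁ ⇒ λ = E₂/(E₁h₂ − E₂h₁) = 5.5/(115.2 − 71.5) = 0.1259 per s.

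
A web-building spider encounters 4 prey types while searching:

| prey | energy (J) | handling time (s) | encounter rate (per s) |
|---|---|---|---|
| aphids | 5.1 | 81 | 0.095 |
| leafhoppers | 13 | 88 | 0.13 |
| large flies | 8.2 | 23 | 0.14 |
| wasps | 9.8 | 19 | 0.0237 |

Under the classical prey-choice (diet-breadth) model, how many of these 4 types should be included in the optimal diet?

2

Profitabilities (E/h, J/s): wasps 0.516, large flies 0.357, leafhoppers 0.148, aphids 0.063. Add prey in this order while the next type's profitability exceeds the intake rate on those already taken.
Rate on top 1: 0.1601. large flies: 0.357 > 0.1601 → include.
Rate on top 2: 0.2955. leafhoppers: 0.148 < 0.2955 → exclude; stop.
Optimal diet: wasps, large flies — 2 of 4 types.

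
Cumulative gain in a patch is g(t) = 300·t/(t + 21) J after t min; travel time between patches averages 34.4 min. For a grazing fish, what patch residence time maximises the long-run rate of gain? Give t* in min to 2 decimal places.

Maximise g(t)/(T+t): set derivative to zero → g'(t)(T+t) = g(t).
g'(t) = 300·21/(t + 21)². Setting 300·21/(t+21)² = 300t/[(t+21)(34.4+t)] gives 21(34.4+t) = t(t+21), so t² = 21×34.4 = 722.4.
t* = √722.4 = 26.88 min.

26.88 min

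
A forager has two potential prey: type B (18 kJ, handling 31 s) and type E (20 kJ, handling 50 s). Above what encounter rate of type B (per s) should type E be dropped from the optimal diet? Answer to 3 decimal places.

0.071 per s

At the threshold, the rate on type B alone equals the profitability of type E: λ·18/(1 + λ·31) = 20/50 = 0.4.
Rearranging, λ(18 − 0.4×31) = 0.4, so λ = 0.4/5.6 = 0.07143 per s.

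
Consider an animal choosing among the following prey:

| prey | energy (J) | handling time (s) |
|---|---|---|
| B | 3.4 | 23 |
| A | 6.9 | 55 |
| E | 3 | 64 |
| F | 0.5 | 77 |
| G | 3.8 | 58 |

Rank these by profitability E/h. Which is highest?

B

In descending order of E/h:
B: 3.4/23 = 0.148 J/s
A: 6.9/55 = 0.125 J/s
G: 3.8/58 = 0.0655 J/s
E: 3/64 = 0.0469 J/s
F: 0.5/77 = 0.00649 J/s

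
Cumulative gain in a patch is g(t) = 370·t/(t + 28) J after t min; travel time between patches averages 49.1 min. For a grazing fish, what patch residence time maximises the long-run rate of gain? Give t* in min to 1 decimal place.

Optimal t* satisfies g'(t*) = g(t*)/(T + t*).
g'(t) = 370·28/(t + 28)². Setting 370·28/(t+28)² = 370t/[(t+28)(49.1+t)] gives 28(49.1+t) = t(t+28), so t² = 28×49.1 = 1375.
t* = √1375 = 37.08 min.

37.1 min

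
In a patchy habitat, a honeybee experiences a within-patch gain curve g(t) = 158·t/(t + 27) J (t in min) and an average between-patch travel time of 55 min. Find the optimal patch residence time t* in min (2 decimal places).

Maximise g(t)/(T+t): set derivative to zero → g'(t)(T+t) = g(t).
g'(t) = 158·27/(t + 27)². Setting 158·27/(t+27)² = 158t/[(t+27)(55+t)] gives 27(55+t) = t(t+27), so t² = 27×55 = 1485.
t* = √1485 = 38.54 min.

38.54 min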